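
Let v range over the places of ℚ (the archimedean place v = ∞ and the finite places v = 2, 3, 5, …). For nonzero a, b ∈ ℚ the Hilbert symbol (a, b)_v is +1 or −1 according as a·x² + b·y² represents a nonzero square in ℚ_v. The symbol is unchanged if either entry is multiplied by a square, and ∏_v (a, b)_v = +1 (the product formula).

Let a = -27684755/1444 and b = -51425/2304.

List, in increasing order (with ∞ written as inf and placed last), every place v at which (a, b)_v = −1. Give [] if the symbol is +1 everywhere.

Mod squares: a ≡ -1955, b ≡ -17. Check v ∈ {∞, 2, 3, 5, 7, 11, 17, 19, 23}.
v=3: a=3^0·(≡1), b=3^-2·(≡1) mod 3; (1|3)=+1, (1|3)=+1; (−1)^{0·-2·1}·(+1)^-2·(+1)^0 = +1.
v=5: a=5^1·(≡1), b=5^2·(≡2) mod 5; (1|5)=+1, (2|5)=-1; (−1)^{1·2·2}·(+1)^2·(-1)^1 = -1.
v=11: a=11^0·(≡4), b=11^2·(≡3) mod 11; (4|11)=+1, (3|11)=+1; (−1)^{0·2·5}·(+1)^2·(+1)^0 = +1.
v=7: a=7^2·(≡5), b=7^0·(≡4) mod 7; (5|7)=-1, (4|7)=+1; (−1)^{2·0·3}·(-1)^0·(+1)^2 = +1.
v=23: a=23^1·(≡19), b=23^0·(≡18) mod 23; (19|23)=-1, (18|23)=+1; (−1)^{1·0·11}·(-1)^0·(+1)^1 = +1.
v=19: a=19^-2·(≡3), b=19^0·(≡13) mod 19; (3|19)=-1, (13|19)=-1; (−1)^{-2·0·9}·(-1)^0·(-1)^-2 = +1.
v=2: v_2(a)=-2, v_2(b)=-8; units ≡ 5, 7 (mod 8); ε·ε+αω+βω = 0·1+-2·0+-8·1 ≡ 0  ⇒  (a,b)_2 = +1.
v=∞: -1955 < 0 and -17 < 0  ⇒  (a,b)_∞ = -1.
v=17: a=17^3·(≡8), b=17^1·(≡2) mod 17; (8|17)=+1, (2|17)=+1; (−1)^{3·1·8}·(+1)^1·(+1)^3 = +1.
|Ram(-1955, -17)| = 2, even; anisotropic at {5, ∞}.

[5, inf]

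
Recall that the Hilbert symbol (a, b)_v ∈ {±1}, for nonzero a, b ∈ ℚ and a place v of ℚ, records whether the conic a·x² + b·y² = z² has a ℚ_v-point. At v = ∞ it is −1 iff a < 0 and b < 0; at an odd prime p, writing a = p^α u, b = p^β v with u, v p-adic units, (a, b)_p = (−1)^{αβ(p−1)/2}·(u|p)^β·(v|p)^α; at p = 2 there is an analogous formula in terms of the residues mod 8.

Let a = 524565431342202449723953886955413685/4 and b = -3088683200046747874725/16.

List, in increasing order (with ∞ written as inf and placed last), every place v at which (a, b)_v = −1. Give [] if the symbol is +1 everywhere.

[7, 29]

Mod squares: a ≡ 790685, b ≡ -248501. Check v ∈ {∞, 2, 3, 5, 7, 11, 19, 29, 41, 47}.
v=7: a=7^7·(≡6), b=7^2·(≡6) mod 7; (6|7)=-1, (6|7)=-1; (−1)^{7·2·3}·(-1)^2·(-1)^7 = -1.
v=19: a=19^5·(≡17), b=19^3·(≡3) mod 19; (17|19)=+1, (3|19)=-1; (−1)^{5·3·9}·(+1)^3·(-1)^5 = +1.
v=5: a=5^1·(≡3), b=5^2·(≡1) mod 5; (3|5)=-1, (1|5)=+1; (−1)^{1·2·2}·(-1)^2·(+1)^1 = +1.
v=11: a=11^2·(≡5), b=11^1·(≡5) mod 11; (5|11)=+1, (5|11)=+1; (−1)^{2·1·5}·(+1)^1·(+1)^2 = +1.
v=2: v_2(a)=-2, v_2(b)=-4; units ≡ 5, 3 (mod 8); ε·ε+αω+βω = 0·1+-2·1+-4·1 ≡ 0  ⇒  (a,b)_2 = +1.
v=29: a=29^5·(≡20), b=29^3·(≡27) mod 29; (20|29)=+1, (27|29)=-1; (−1)^{5·3·14}·(+1)^3·(-1)^5 = -1.
v=41: a=41^5·(≡13), b=41^3·(≡6) mod 41; (13|41)=-1, (6|41)=-1; (−1)^{5·3·20}·(-1)^3·(-1)^5 = +1.
v=∞: 790685 > 0 and -248501 < 0  ⇒  (a,b)_∞ = +1.
v=3: a=3^4·(≡2), b=3^2·(≡1) mod 3; (2|3)=-1, (1|3)=+1; (−1)^{4·2·1}·(-1)^2·(+1)^4 = +1.
v=47: a=47^2·(≡28), b=47^2·(≡33) mod 47; (28|47)=+1, (33|47)=-1; (−1)^{2·2·23}·(+1)^2·(-1)^2 = +1.
Ram(790685, -248501) = {7, 29}; no ℚ_7-point on the conic.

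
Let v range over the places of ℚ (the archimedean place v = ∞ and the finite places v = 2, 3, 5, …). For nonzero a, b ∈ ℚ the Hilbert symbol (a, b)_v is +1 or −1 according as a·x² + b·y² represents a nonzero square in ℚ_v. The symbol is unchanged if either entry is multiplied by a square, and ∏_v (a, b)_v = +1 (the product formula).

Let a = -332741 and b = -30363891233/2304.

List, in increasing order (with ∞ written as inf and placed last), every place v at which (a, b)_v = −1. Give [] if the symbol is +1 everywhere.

[2, 13, 37, inf]

(a, b) ≡ (-629, -8177) mod (ℚ^×)²; places V = {2, 3, 13, 17, 23, 37, 41, 47, ∞}.
(a,b)_13: α=0, u≡7; β=1, v≡11 (mod 13); (7|13)=-1, (11|13)=-1; sign (−1)^0·-1^1·-1^0 = -1.
(a,b)_17: α=1, u≡11; β=1, v≡14 (mod 17); (11|17)=-1, (14|17)=-1; sign (−1)^0·-1^1·-1^1 = +1.
(a,b)_23: α=2, u≡15; β=0, v≡17 (mod 23); (15|23)=-1, (17|23)=-1; sign (−1)^0·-1^0·-1^2 = +1.
(a,b)_3: α=0, u≡1; β=-2, v≡1 (mod 3); (1|3)=+1, (1|3)=+1; sign (−1)^0·+1^-2·+1^0 = +1.
(a,b)_∞: sgn(-629)=−, sgn(-8177)=−, so -1.
(a,b)_41: α=0, u≡15; β=2, v≡1 (mod 41); (15|41)=-1, (1|41)=+1; sign (−1)^0·-1^2·+1^0 = +1.
(a,b)_37: α=1, u≡35; β=1, v≡12 (mod 37); (35|37)=-1, (12|37)=+1; sign (−1)^0·-1^1·+1^1 = -1.
(a,b)_47: α=0, u≡19; β=2, v≡36 (mod 47); (19|47)=-1, (36|47)=+1; sign (−1)^0·-1^2·+1^0 = +1.
(a,b)_2: α=0, β=-8; u≡3, v≡7 (mod 8); ε(u)ε(v)=1·1, αω(v)=0·0, βω(u)=-8·1; sum ≡ 1  ⇒  -1.
Ram(-629, -8177) = {2, 13, 37, ∞}; no ℚ_2-point on the conic.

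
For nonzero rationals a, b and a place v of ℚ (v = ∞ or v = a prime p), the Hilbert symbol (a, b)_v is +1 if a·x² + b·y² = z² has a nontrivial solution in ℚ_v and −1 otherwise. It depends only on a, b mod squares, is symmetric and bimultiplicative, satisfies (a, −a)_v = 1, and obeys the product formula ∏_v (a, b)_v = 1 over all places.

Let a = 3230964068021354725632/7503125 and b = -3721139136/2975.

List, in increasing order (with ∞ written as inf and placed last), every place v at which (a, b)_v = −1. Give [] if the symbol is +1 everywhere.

[3, 17]

(a, b) ≡ (165, -4641) mod (ℚ^×)²; places V = {2, 3, 5, 7, 11, 13, 17, 37, ∞}.
(a,b)_∞: sgn(165)=+, sgn(-4641)=−, so +1.
(a,b)_17: α=0, u≡6; β=-1, v≡2 (mod 17); (6|17)=-1, (2|17)=+1; sign (−1)^0·-1^-1·+1^0 = -1.
(a,b)_11: α=3, u≡1; β=2, v≡9 (mod 11); (1|11)=+1, (9|11)=+1; sign (−1)^0·+1^2·+1^3 = +1.
(a,b)_2: α=8, β=6; u≡5, v≡7 (mod 8); ε(u)ε(v)=0·1, αω(v)=8·0, βω(u)=6·1; sum ≡ 0  ⇒  +1.
(a,b)_3: α=11, u≡1; β=3, v≡1 (mod 3); (1|3)=+1, (1|3)=+1; sign (−1)^1·+1^3·+1^11 = -1.
(a,b)_13: α=4, u≡1; β=1, v≡5 (mod 13); (1|13)=+1, (5|13)=-1; sign (−1)^0·+1^1·-1^4 = +1.
(a,b)_7: α=-4, u≡4; β=-1, v≡4 (mod 7); (4|7)=+1, (4|7)=+1; sign (−1)^0·+1^-1·+1^-4 = +1.
(a,b)_5: α=-5, u≡2; β=-2, v≡1 (mod 5); (2|5)=-1, (1|5)=+1; sign (−1)^0·-1^-2·+1^-5 = +1.
(a,b)_37: α=4, u≡32; β=2, v≡9 (mod 37); (32|37)=-1, (9|37)=+1; sign (−1)^0·-1^2·+1^4 = +1.
Ram(165, -4641) = {3, 17}; no ℚ_3-point on the conic.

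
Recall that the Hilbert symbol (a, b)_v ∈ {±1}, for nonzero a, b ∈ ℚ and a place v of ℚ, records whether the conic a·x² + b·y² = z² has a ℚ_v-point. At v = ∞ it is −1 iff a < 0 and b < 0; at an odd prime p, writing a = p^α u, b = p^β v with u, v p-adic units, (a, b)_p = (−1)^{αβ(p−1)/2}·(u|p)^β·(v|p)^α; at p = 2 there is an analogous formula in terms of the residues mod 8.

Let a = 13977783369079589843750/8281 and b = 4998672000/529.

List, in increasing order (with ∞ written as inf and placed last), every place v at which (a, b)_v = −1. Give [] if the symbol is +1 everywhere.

[5, 19]

Mod squares: a ≡ 5510, b ≡ 38570. Check v ∈ {∞, 2, 3, 5, 7, 13, 19, 23, 29, 37}.
v=23: a=23^0·(≡4), b=23^-2·(≡5) mod 23; (4|23)=+1, (5|23)=-1; (−1)^{0·-2·11}·(+1)^-2·(-1)^0 = +1.
v=∞: 5510 > 0 and 38570 > 0  ⇒  (a,b)_∞ = +1.
v=19: a=19^3·(≡1), b=19^1·(≡1) mod 19; (1|19)=+1, (1|19)=+1; (−1)^{3·1·9}·(+1)^1·(+1)^3 = -1.
v=7: a=7^-2·(≡1), b=7^1·(≡4) mod 7; (1|7)=+1, (4|7)=+1; (−1)^{-2·1·3}·(+1)^1·(+1)^-2 = +1.
v=13: a=13^-2·(≡7), b=13^0·(≡4) mod 13; (7|13)=-1, (4|13)=+1; (−1)^{-2·0·6}·(-1)^0·(+1)^-2 = +1.
v=29: a=29^3·(≡20), b=29^1·(≡13) mod 29; (20|29)=+1, (13|29)=+1; (−1)^{3·1·14}·(+1)^1·(+1)^3 = +1.
v=5: a=5^15·(≡3), b=5^3·(≡4) mod 5; (3|5)=-1, (4|5)=+1; (−1)^{15·3·2}·(-1)^3·(+1)^15 = -1.
v=2: v_2(a)=1, v_2(b)=7; units ≡ 3, 5 (mod 8); ε·ε+αω+βω = 1·0+1·1+7·1 ≡ 0  ⇒  (a,b)_2 = +1.
v=3: a=3^0·(≡2), b=3^4·(≡2) mod 3; (2|3)=-1, (2|3)=-1; (−1)^{0·4·1}·(-1)^4·(-1)^0 = +1.
v=37: a=37^2·(≡7), b=37^0·(≡21) mod 37; (7|37)=+1, (21|37)=+1; (−1)^{2·0·18}·(+1)^0·(+1)^2 = +1.
(5510, 38570 / ℚ) ramifies at {5, 19}: a division algebra.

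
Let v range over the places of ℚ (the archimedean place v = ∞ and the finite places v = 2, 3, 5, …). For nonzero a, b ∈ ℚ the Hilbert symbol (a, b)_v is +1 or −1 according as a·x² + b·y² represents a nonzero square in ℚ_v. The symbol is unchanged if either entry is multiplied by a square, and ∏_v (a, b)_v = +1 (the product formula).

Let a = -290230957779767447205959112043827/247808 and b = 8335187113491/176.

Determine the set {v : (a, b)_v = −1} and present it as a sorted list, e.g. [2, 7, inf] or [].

[11, 17]

Mod squares: a ≡ -966, b ≡ 561. Check v ∈ {∞, 2, 3, 7, 11, 17, 23, 31}.
v=31: a=31^6·(≡30), b=31^2·(≡17) mod 31; (30|31)=-1, (17|31)=-1; (−1)^{6·2·15}·(-1)^2·(-1)^6 = +1.
v=3: a=3^21·(≡2), b=3^9·(≡1) mod 3; (2|3)=-1, (1|3)=+1; (−1)^{21·9·1}·(-1)^9·(+1)^21 = +1.
v=7: a=7^5·(≡1), b=7^2·(≡4) mod 7; (1|7)=+1, (4|7)=+1; (−1)^{5·2·3}·(+1)^2·(+1)^5 = +1.
v=∞: -966 < 0 and 561 > 0  ⇒  (a,b)_∞ = +1.
v=23: a=23^5·(≡18), b=23^2·(≡16) mod 23; (18|23)=+1, (16|23)=+1; (−1)^{5·2·11}·(+1)^2·(+1)^5 = +1.
v=17: a=17^2·(≡12), b=17^1·(≡1) mod 17; (12|17)=-1, (1|17)=+1; (−1)^{2·1·8}·(-1)^1·(+1)^2 = -1.
v=2: v_2(a)=-11, v_2(b)=-4; units ≡ 5, 1 (mod 8); ε·ε+αω+βω = 0·0+-11·0+-4·1 ≡ 0  ⇒  (a,b)_2 = +1.
v=11: a=11^-2·(≡2), b=11^-1·(≡8) mod 11; (2|11)=-1, (8|11)=-1; (−1)^{-2·-1·5}·(-1)^-1·(-1)^-2 = -1.
Ram(-966, 561) = {11, 17}; no ℚ_11-point on the conic.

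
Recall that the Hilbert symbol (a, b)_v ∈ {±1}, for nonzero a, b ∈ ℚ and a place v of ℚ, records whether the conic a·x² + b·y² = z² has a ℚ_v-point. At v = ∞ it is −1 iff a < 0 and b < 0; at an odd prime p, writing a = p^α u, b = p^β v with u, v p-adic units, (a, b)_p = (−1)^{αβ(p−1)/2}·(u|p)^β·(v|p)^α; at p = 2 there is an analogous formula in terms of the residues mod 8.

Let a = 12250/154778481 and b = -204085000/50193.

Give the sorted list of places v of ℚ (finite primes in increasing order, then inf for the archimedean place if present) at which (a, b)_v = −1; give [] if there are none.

Mod squares: a ≡ 10, b ≡ -1122. Check v ∈ {∞, 2, 3, 5, 7, 11, 13, 17, 29}.
v=29: a=29^-2·(≡10), b=29^0·(≡28) mod 29; (10|29)=-1, (28|29)=+1; (−1)^{-2·0·14}·(-1)^0·(+1)^-2 = +1.
v=2: v_2(a)=1, v_2(b)=3; units ≡ 5, 7 (mod 8); ε·ε+αω+βω = 0·1+1·0+3·1 ≡ 1  ⇒  (a,b)_2 = -1.
v=∞: 10 > 0 and -1122 < 0  ⇒  (a,b)_∞ = +1.
v=5: a=5^3·(≡3), b=5^4·(≡3) mod 5; (3|5)=-1, (3|5)=-1; (−1)^{3·4·2}·(-1)^4·(-1)^3 = -1.
v=11: a=11^-2·(≡10), b=11^-1·(≡10) mod 11; (10|11)=-1, (10|11)=-1; (−1)^{-2·-1·5}·(-1)^-1·(-1)^-2 = -1.
v=17: a=17^0·(≡3), b=17^1·(≡1) mod 17; (3|17)=-1, (1|17)=+1; (−1)^{0·1·8}·(-1)^1·(+1)^0 = -1.
v=13: a=13^-2·(≡9), b=13^-2·(≡1) mod 13; (9|13)=+1, (1|13)=+1; (−1)^{-2·-2·6}·(+1)^-2·(+1)^-2 = +1.
v=7: a=7^2·(≡3), b=7^4·(≡5) mod 7; (3|7)=-1, (5|7)=-1; (−1)^{2·4·3}·(-1)^4·(-1)^2 = +1.
v=3: a=3^-2·(≡1), b=3^-3·(≡1) mod 3; (1|3)=+1, (1|3)=+1; (−1)^{-2·-3·1}·(+1)^-3·(+1)^-2 = +1.
Ram(10, -1122) = {2, 5, 11, 17}; no ℚ_2-point on the conic.

[2, 5, 11, 17]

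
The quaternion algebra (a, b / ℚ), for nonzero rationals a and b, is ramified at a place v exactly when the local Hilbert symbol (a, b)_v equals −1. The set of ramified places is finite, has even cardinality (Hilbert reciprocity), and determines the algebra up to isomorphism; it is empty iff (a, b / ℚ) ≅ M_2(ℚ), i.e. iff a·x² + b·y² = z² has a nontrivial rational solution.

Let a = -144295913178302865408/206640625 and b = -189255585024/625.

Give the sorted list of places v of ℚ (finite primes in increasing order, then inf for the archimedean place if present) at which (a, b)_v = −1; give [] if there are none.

[2, 17, 29, inf]

(a, b) ≡ (-140998, -29) mod (ℚ^×)²; places V = {2, 3, 5, 11, 13, 17, 23, 29, ∞}.
(a,b)_∞: sgn(-140998)=−, sgn(-29)=−, so -1.
(a,b)_11: α=5, u≡2; β=2, v≡1 (mod 11); (2|11)=-1, (1|11)=+1; sign (−1)^0·-1^2·+1^5 = +1.
(a,b)_5: α=-8, u≡3; β=-4, v≡1 (mod 5); (3|5)=-1, (1|5)=+1; sign (−1)^0·-1^-4·+1^-8 = +1.
(a,b)_13: α=1, u≡1; β=0, v≡1 (mod 13); (1|13)=+1, (1|13)=+1; sign (−1)^0·+1^0·+1^1 = +1.
(a,b)_2: α=13, β=8; u≡5, v≡3 (mod 8); ε(u)ε(v)=0·1, αω(v)=13·1, βω(u)=8·1; sum ≡ 1  ⇒  -1.
(a,b)_3: α=10, u≡2; β=6, v≡1 (mod 3); (2|3)=-1, (1|3)=+1; sign (−1)^0·-1^6·+1^10 = +1.
(a,b)_23: α=-2, u≡5; β=0, v≡19 (mod 23); (5|23)=-1, (19|23)=-1; sign (−1)^0·-1^0·-1^-2 = +1.
(a,b)_17: α=3, u≡15; β=2, v≡5 (mod 17); (15|17)=+1, (5|17)=-1; sign (−1)^0·+1^2·-1^3 = -1.
(a,b)_29: α=1, u≡18; β=1, v≡1 (mod 29); (18|29)=-1, (1|29)=+1; sign (−1)^0·-1^1·+1^1 = -1.
Ram(-140998, -29) = {2, 17, 29, ∞}; no ℚ_2-point on the conic.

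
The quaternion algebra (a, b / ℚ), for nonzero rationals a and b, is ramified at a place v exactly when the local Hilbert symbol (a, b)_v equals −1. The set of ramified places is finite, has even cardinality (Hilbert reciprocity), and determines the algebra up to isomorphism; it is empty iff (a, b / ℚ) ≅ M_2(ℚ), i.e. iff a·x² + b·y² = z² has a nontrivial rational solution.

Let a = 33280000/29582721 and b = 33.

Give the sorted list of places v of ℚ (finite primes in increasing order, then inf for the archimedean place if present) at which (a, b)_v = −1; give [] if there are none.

(a, b) ≡ (13, 33) mod (ℚ^×)²; places V = {2, 3, 5, 7, 11, 13, 37, ∞}.
(a,b)_13: α=1, u≡12; β=0, v≡7 (mod 13); (12|13)=+1, (7|13)=-1; sign (−1)^0·+1^0·-1^1 = -1.
(a,b)_7: α=-4, u≡5; β=0, v≡5 (mod 7); (5|7)=-1, (5|7)=-1; sign (−1)^0·-1^0·-1^-4 = +1.
(a,b)_2: α=12, β=0; u≡5, v≡1 (mod 8); ε(u)ε(v)=0·0, αω(v)=12·0, βω(u)=0·1; sum ≡ 0  ⇒  +1.
(a,b)_5: α=4, u≡3; β=0, v≡3 (mod 5); (3|5)=-1, (3|5)=-1; sign (−1)^0·-1^0·-1^4 = +1.
(a,b)_3: α=-2, u≡1; β=1, v≡2 (mod 3); (1|3)=+1, (2|3)=-1; sign (−1)^0·+1^1·-1^-2 = +1.
(a,b)_11: α=0, u≡2; β=1, v≡3 (mod 11); (2|11)=-1, (3|11)=+1; sign (−1)^0·-1^1·+1^0 = -1.
(a,b)_37: α=-2, u≡17; β=0, v≡33 (mod 37); (17|37)=-1, (33|37)=+1; sign (−1)^0·-1^0·+1^-2 = +1.
(a,b)_∞: sgn(13)=+, sgn(33)=+, so +1.
|Ram(13, 33)| = 2, even; anisotropic at {11, 13}.

[11, 13]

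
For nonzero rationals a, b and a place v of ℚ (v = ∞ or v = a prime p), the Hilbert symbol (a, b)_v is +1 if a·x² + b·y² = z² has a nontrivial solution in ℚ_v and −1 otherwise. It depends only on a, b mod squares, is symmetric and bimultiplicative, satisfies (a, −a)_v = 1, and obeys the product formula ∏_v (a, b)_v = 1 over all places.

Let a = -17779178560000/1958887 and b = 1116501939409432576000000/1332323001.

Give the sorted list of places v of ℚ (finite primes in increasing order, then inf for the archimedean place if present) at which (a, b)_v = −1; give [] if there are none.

Mod squares: a ≡ -38038, b ≡ 91. Check v ∈ {∞, 2, 3, 5, 7, 11, 13, 19, 23}.
v=5: a=5^4·(≡2), b=5^6·(≡4) mod 5; (2|5)=-1, (4|5)=+1; (−1)^{4·6·2}·(-1)^6·(+1)^4 = +1.
v=13: a=13^3·(≡4), b=13^5·(≡7) mod 13; (4|13)=+1, (7|13)=-1; (−1)^{3·5·6}·(+1)^5·(-1)^3 = -1.
v=2: v_2(a)=9, v_2(b)=18; units ≡ 5, 3 (mod 8); ε·ε+αω+βω = 0·1+9·1+18·1 ≡ 1  ⇒  (a,b)_2 = -1.
v=19: a=19^1·(≡15), b=19^2·(≡15) mod 19; (15|19)=-1, (15|19)=-1; (−1)^{1·2·9}·(-1)^2·(-1)^1 = -1.
v=11: a=11^3·(≡6), b=11^2·(≡4) mod 11; (6|11)=-1, (4|11)=+1; (−1)^{3·2·5}·(-1)^2·(+1)^3 = +1.
v=3: a=3^0·(≡2), b=3^-2·(≡1) mod 3; (2|3)=-1, (1|3)=+1; (−1)^{0·-2·1}·(-1)^-2·(+1)^0 = +1.
v=∞: -38038 < 0 and 91 > 0  ⇒  (a,b)_∞ = +1.
v=23: a=23^-4·(≡9), b=23^-6·(≡10) mod 23; (9|23)=+1, (10|23)=-1; (−1)^{-4·-6·11}·(+1)^-6·(-1)^-4 = +1.
v=7: a=7^-1·(≡5), b=7^5·(≡3) mod 7; (5|7)=-1, (3|7)=-1; (−1)^{-1·5·3}·(-1)^5·(-1)^-1 = -1.
Ram(-38038, 91) = {2, 7, 13, 19}; no ℚ_2-point on the conic.

[2, 7, 13, 19]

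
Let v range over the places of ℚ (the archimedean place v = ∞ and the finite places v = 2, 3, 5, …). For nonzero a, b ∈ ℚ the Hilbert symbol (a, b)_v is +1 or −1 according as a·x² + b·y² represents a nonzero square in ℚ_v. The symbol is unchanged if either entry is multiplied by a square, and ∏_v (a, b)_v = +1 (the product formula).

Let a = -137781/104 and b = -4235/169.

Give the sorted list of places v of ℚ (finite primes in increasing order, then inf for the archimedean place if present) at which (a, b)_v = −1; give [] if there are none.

[2, inf]

(a, b) ≡ (-546, -35) mod (ℚ^×)²; places V = {2, 3, 5, 7, 11, 13, ∞}.
(a,b)_∞: sgn(-546)=−, sgn(-35)=−, so -1.
(a,b)_5: α=0, u≡1; β=1, v≡2 (mod 5); (1|5)=+1, (2|5)=-1; sign (−1)^0·+1^1·-1^0 = +1.
(a,b)_13: α=-1, u≡4; β=-2, v≡3 (mod 13); (4|13)=+1, (3|13)=+1; sign (−1)^0·+1^-2·+1^-1 = +1.
(a,b)_11: α=0, u≡1; β=2, v≡5 (mod 11); (1|11)=+1, (5|11)=+1; sign (−1)^0·+1^2·+1^0 = +1.
(a,b)_7: α=1, u≡6; β=1, v≡4 (mod 7); (6|7)=-1, (4|7)=+1; sign (−1)^1·-1^1·+1^1 = +1.
(a,b)_3: α=9, u≡1; β=0, v≡1 (mod 3); (1|3)=+1, (1|3)=+1; sign (−1)^0·+1^0·+1^9 = +1.
(a,b)_2: α=-3, β=0; u≡7, v≡5 (mod 8); ε(u)ε(v)=1·0, αω(v)=-3·1, βω(u)=0·0; sum ≡ 1  ⇒  -1.
|Ram(-546, -35)| = 2, even; anisotropic at {2, ∞}.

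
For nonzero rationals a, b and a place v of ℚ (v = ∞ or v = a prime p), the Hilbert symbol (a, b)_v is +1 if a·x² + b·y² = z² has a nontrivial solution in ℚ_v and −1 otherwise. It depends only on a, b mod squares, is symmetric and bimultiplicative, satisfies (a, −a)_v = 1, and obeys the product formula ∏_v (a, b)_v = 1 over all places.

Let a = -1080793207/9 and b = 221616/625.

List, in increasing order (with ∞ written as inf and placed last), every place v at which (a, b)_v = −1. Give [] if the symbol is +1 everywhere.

[13, 23]

Mod squares: a ≡ -2993887, b ≡ 19. Check v ∈ {∞, 2, 3, 5, 13, 17, 19, 23, 31}.
v=31: a=31^1·(≡25), b=31^0·(≡18) mod 31; (25|31)=+1, (18|31)=+1; (−1)^{1·0·15}·(+1)^0·(+1)^1 = +1.
v=23: a=23^1·(≡17), b=23^0·(≡20) mod 23; (17|23)=-1, (20|23)=-1; (−1)^{1·0·11}·(-1)^0·(-1)^1 = -1.
v=2: v_2(a)=0, v_2(b)=4; units ≡ 1, 3 (mod 8); ε·ε+αω+βω = 0·1+0·1+4·0 ≡ 0  ⇒  (a,b)_2 = +1.
v=17: a=17^1·(≡4), b=17^0·(≡16) mod 17; (4|17)=+1, (16|17)=+1; (−1)^{1·0·8}·(+1)^0·(+1)^1 = +1.
v=19: a=19^3·(≡12), b=19^1·(≡1) mod 19; (12|19)=-1, (1|19)=+1; (−1)^{3·1·9}·(-1)^1·(+1)^3 = +1.
v=3: a=3^-2·(≡2), b=3^6·(≡1) mod 3; (2|3)=-1, (1|3)=+1; (−1)^{-2·6·1}·(-1)^6·(+1)^-2 = +1.
v=5: a=5^0·(≡2), b=5^-4·(≡1) mod 5; (2|5)=-1, (1|5)=+1; (−1)^{0·-4·2}·(-1)^-4·(+1)^0 = +1.
v=13: a=13^1·(≡10), b=13^0·(≡5) mod 13; (10|13)=+1, (5|13)=-1; (−1)^{1·0·6}·(+1)^0·(-1)^1 = -1.
v=∞: -2993887 < 0 and 19 > 0  ⇒  (a,b)_∞ = +1.
Ram(-2993887, 19) = {13, 23}; no ℚ_13-point on the conic.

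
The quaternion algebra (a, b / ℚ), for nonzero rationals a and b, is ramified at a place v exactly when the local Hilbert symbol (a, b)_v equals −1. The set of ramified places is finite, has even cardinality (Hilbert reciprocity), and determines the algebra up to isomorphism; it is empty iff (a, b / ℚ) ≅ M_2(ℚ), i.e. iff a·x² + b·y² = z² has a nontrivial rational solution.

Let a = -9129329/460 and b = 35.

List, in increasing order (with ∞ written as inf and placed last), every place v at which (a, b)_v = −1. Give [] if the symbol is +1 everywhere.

[7, 11]

Mod squares: a ≡ -24035, b ≡ 35. Check v ∈ {∞, 2, 5, 7, 11, 19, 23}.
v=2: v_2(a)=-2, v_2(b)=0; units ≡ 5, 3 (mod 8); ε·ε+αω+βω = 0·1+-2·1+0·1 ≡ 0  ⇒  (a,b)_2 = +1.
v=19: a=19^3·(≡14), b=19^0·(≡16) mod 19; (14|19)=-1, (16|19)=+1; (−1)^{3·0·9}·(-1)^0·(+1)^3 = +1.
v=23: a=23^-1·(≡18), b=23^0·(≡12) mod 23; (18|23)=+1, (12|23)=+1; (−1)^{-1·0·11}·(+1)^0·(+1)^-1 = +1.
v=11: a=11^3·(≡3), b=11^0·(≡2) mod 11; (3|11)=+1, (2|11)=-1; (−1)^{3·0·5}·(+1)^0·(-1)^3 = -1.
v=∞: -24035 < 0 and 35 > 0  ⇒  (a,b)_∞ = +1.
v=7: a=7^0·(≡3), b=7^1·(≡5) mod 7; (3|7)=-1, (5|7)=-1; (−1)^{0·1·3}·(-1)^1·(-1)^0 = -1.
v=5: a=5^-1·(≡3), b=5^1·(≡2) mod 5; (3|5)=-1, (2|5)=-1; (−1)^{-1·1·2}·(-1)^1·(-1)^-1 = +1.
|Ram(-24035, 35)| = 2, even; anisotropic at {7, 11}.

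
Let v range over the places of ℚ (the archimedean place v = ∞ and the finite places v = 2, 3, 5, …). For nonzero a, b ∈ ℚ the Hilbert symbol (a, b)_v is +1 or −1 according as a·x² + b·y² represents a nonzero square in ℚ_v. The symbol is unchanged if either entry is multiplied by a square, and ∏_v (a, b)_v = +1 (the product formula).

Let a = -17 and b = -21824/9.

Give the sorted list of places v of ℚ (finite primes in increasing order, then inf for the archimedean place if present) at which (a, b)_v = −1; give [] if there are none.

[2, inf]

Mod squares: a ≡ -17, b ≡ -341. Check v ∈ {∞, 2, 3, 11, 17, 31}.
v=∞: -17 < 0 and -341 < 0  ⇒  (a,b)_∞ = -1.
v=3: a=3^0·(≡1), b=3^-2·(≡1) mod 3; (1|3)=+1, (1|3)=+1; (−1)^{0·-2·1}·(+1)^-2·(+1)^0 = +1.
v=17: a=17^1·(≡16), b=17^0·(≡8) mod 17; (16|17)=+1, (8|17)=+1; (−1)^{1·0·8}·(+1)^0·(+1)^1 = +1.
v=31: a=31^0·(≡14), b=31^1·(≡1) mod 31; (14|31)=+1, (1|31)=+1; (−1)^{0·1·15}·(+1)^1·(+1)^0 = +1.
v=2: v_2(a)=0, v_2(b)=6; units ≡ 7, 3 (mod 8); ε·ε+αω+βω = 1·1+0·1+6·0 ≡ 1  ⇒  (a,b)_2 = -1.
v=11: a=11^0·(≡5), b=11^1·(≡2) mod 11; (5|11)=+1, (2|11)=-1; (−1)^{0·1·5}·(+1)^1·(-1)^0 = +1.
|Ram(-17, -341)| = 2, even; anisotropic at {2, ∞}.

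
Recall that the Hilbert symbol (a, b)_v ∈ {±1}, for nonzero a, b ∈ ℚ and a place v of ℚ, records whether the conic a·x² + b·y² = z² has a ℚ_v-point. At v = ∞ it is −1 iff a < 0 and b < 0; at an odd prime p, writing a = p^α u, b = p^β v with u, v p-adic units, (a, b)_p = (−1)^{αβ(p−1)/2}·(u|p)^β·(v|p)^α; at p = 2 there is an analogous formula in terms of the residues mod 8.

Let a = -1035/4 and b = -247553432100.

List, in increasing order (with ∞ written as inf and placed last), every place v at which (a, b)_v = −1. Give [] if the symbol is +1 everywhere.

(a, b) ≡ (-115, -519961) mod (ℚ^×)²; places V = {2, 3, 5, 13, 23, 37, 47, ∞}.
(a,b)_3: α=2, u≡2; β=2, v≡2 (mod 3); (2|3)=-1, (2|3)=-1; sign (−1)^0·-1^2·-1^2 = +1.
(a,b)_2: α=-2, β=2; u≡5, v≡7 (mod 8); ε(u)ε(v)=0·1, αω(v)=-2·0, βω(u)=2·1; sum ≡ 0  ⇒  +1.
(a,b)_∞: sgn(-115)=−, sgn(-519961)=−, so -1.
(a,b)_47: α=0, u≡35; β=1, v≡39 (mod 47); (35|47)=-1, (39|47)=-1; sign (−1)^0·-1^1·-1^0 = -1.
(a,b)_13: α=0, u≡11; β=1, v≡4 (mod 13); (11|13)=-1, (4|13)=+1; sign (−1)^0·-1^1·+1^0 = -1.
(a,b)_37: α=0, u≡28; β=1, v≡36 (mod 37); (28|37)=+1, (36|37)=+1; sign (−1)^0·+1^1·+1^0 = +1.
(a,b)_23: α=1, u≡6; β=3, v≡6 (mod 23); (6|23)=+1, (6|23)=+1; sign (−1)^1·+1^3·+1^1 = -1.
(a,b)_5: α=1, u≡2; β=2, v≡1 (mod 5); (2|5)=-1, (1|5)=+1; sign (−1)^0·-1^2·+1^1 = +1.
|Ram(-115, -519961)| = 4, even; anisotropic at {13, 23, 47, ∞}.

[13, 23, 47, inf]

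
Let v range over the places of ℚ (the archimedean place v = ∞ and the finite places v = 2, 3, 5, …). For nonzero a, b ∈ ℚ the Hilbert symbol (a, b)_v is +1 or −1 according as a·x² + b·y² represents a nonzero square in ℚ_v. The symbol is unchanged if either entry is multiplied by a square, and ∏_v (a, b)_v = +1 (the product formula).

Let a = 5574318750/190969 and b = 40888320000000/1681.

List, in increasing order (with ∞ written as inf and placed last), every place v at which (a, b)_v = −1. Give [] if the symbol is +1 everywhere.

[2, 5, 11, 13]

(a, b) ≡ (910, 330) mod (ℚ^×)²; places V = {2, 3, 5, 7, 11, 13, 19, 23, 41, ∞}.
(a,b)_3: α=4, u≡1; β=1, v≡2 (mod 3); (1|3)=+1, (2|3)=-1; sign (−1)^0·+1^1·-1^4 = +1.
(a,b)_19: α=-2, u≡4; β=0, v≡9 (mod 19); (4|19)=+1, (9|19)=+1; sign (−1)^0·+1^0·+1^-2 = +1.
(a,b)_∞: sgn(910)=+, sgn(330)=+, so +1.
(a,b)_41: α=0, u≡5; β=-2, v≡40 (mod 41); (5|41)=+1, (40|41)=+1; sign (−1)^0·+1^-2·+1^0 = +1.
(a,b)_2: α=1, β=17; u≡7, v≡5 (mod 8); ε(u)ε(v)=1·0, αω(v)=1·1, βω(u)=17·0; sum ≡ 1  ⇒  -1.
(a,b)_5: α=5, u≡3; β=7, v≡1 (mod 5); (3|5)=-1, (1|5)=+1; sign (−1)^0·-1^7·+1^5 = -1.
(a,b)_7: α=1, u≡4; β=0, v≡4 (mod 7); (4|7)=+1, (4|7)=+1; sign (−1)^0·+1^0·+1^1 = +1.
(a,b)_11: α=2, u≡10; β=3, v≡7 (mod 11); (10|11)=-1, (7|11)=-1; sign (−1)^0·-1^3·-1^2 = -1.
(a,b)_23: α=-2, u≡4; β=0, v≡3 (mod 23); (4|23)=+1, (3|23)=+1; sign (−1)^0·+1^0·+1^-2 = +1.
(a,b)_13: α=1, u≡5; β=0, v≡11 (mod 13); (5|13)=-1, (11|13)=-1; sign (−1)^0·-1^0·-1^1 = -1.
|Ram(910, 330)| = 4, even; anisotropic at {2, 5, 11, 13}.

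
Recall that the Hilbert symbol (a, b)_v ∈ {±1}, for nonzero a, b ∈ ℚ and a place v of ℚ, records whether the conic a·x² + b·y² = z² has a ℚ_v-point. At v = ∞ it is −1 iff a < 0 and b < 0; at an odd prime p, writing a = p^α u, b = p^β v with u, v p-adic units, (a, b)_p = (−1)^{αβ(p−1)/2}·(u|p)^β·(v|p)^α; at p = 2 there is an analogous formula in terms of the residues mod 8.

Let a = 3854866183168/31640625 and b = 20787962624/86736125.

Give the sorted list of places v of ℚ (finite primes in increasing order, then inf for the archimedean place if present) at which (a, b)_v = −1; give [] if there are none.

[5, 11]

Mod squares: a ≡ 13, b ≡ 55. Check v ∈ {∞, 2, 3, 5, 7, 11, 13, 17, 19}.
v=5: a=5^-8·(≡3), b=5^-3·(≡1) mod 5; (3|5)=-1, (1|5)=+1; (−1)^{-8·-3·2}·(-1)^-3·(+1)^-8 = -1.
v=3: a=3^-4·(≡1), b=3^0·(≡1) mod 3; (1|3)=+1, (1|3)=+1; (−1)^{-4·0·1}·(+1)^0·(+1)^-4 = +1.
v=13: a=13^3·(≡10), b=13^2·(≡1) mod 13; (10|13)=+1, (1|13)=+1; (−1)^{3·2·6}·(+1)^2·(+1)^3 = +1.
v=11: a=11^2·(≡2), b=11^3·(≡3) mod 11; (2|11)=-1, (3|11)=+1; (−1)^{2·3·5}·(-1)^3·(+1)^2 = -1.
v=2: v_2(a)=10, v_2(b)=8; units ≡ 5, 7 (mod 8); ε·ε+αω+βω = 0·1+10·0+8·1 ≡ 0  ⇒  (a,b)_2 = +1.
v=19: a=19^0·(≡18), b=19^2·(≡5) mod 19; (18|19)=-1, (5|19)=+1; (−1)^{0·2·9}·(-1)^2·(+1)^0 = +1.
v=∞: 13 > 0 and 55 > 0  ⇒  (a,b)_∞ = +1.
v=17: a=17^2·(≡1), b=17^-2·(≡2) mod 17; (1|17)=+1, (2|17)=+1; (−1)^{2·-2·8}·(+1)^-2·(+1)^2 = +1.
v=7: a=7^2·(≡3), b=7^-4·(≡6) mod 7; (3|7)=-1, (6|7)=-1; (−1)^{2·-4·3}·(-1)^-4·(-1)^2 = +1.
(13, 55 / ℚ) ramifies at {5, 11}: a division algebra.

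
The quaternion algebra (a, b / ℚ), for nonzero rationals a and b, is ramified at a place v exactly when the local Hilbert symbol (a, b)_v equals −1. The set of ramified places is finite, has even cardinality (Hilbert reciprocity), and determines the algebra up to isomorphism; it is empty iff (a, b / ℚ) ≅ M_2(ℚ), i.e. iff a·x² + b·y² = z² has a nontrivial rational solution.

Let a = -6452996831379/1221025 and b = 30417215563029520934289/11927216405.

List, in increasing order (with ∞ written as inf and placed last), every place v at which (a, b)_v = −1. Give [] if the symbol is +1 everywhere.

[7, 43]

Mod squares: a ≡ -382571, b ≡ 5. Check v ∈ {∞, 2, 3, 5, 7, 13, 17, 31, 37, 41, 43}.
v=5: a=5^-2·(≡1), b=5^-1·(≡4) mod 5; (1|5)=+1, (4|5)=+1; (−1)^{-2·-1·2}·(+1)^-1·(+1)^-2 = +1.
v=3: a=3^2·(≡1), b=3^4·(≡2) mod 3; (1|3)=+1, (2|3)=-1; (−1)^{2·4·1}·(+1)^4·(-1)^2 = +1.
v=41: a=41^1·(≡34), b=41^2·(≡1) mod 41; (34|41)=-1, (1|41)=+1; (−1)^{1·2·20}·(-1)^2·(+1)^1 = +1.
v=2: v_2(a)=0, v_2(b)=0; units ≡ 5, 5 (mod 8); ε·ε+αω+βω = 0·0+0·1+0·1 ≡ 0  ⇒  (a,b)_2 = +1.
v=13: a=13^-2·(≡11), b=13^-4·(≡8) mod 13; (11|13)=-1, (8|13)=-1; (−1)^{-2·-4·6}·(-1)^-4·(-1)^-2 = +1.
v=37: a=37^4·(≡21), b=37^6·(≡32) mod 37; (21|37)=+1, (32|37)=-1; (−1)^{4·6·18}·(+1)^6·(-1)^4 = +1.
v=7: a=7^1·(≡5), b=7^2·(≡6) mod 7; (5|7)=-1, (6|7)=-1; (−1)^{1·2·3}·(-1)^2·(-1)^1 = -1.
v=∞: -382571 < 0 and 5 > 0  ⇒  (a,b)_∞ = +1.
v=43: a=43^1·(≡14), b=43^2·(≡26) mod 43; (14|43)=+1, (26|43)=-1; (−1)^{1·2·21}·(+1)^2·(-1)^1 = -1.
v=17: a=17^-2·(≡12), b=17^-4·(≡11) mod 17; (12|17)=-1, (11|17)=-1; (−1)^{-2·-4·8}·(-1)^-4·(-1)^-2 = +1.
v=31: a=31^1·(≡8), b=31^2·(≡19) mod 31; (8|31)=+1, (19|31)=+1; (−1)^{1·2·15}·(+1)^2·(+1)^1 = +1.
(-382571, 5 / ℚ) ramifies at {7, 43}: a division algebra.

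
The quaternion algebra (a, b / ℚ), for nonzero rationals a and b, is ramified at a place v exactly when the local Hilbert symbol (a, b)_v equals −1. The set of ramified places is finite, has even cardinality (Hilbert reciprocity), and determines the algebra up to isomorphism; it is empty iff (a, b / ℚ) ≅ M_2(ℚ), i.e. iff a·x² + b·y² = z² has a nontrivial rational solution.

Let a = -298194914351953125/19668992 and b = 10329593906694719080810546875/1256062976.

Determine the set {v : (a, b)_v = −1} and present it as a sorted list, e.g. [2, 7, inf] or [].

(a, b) ≡ (-138, 606970) mod (ℚ^×)²; places V = {2, 3, 5, 7, 11, 13, 23, 29, 31, 37, ∞}.
(a,b)_3: α=5, u≡2; β=10, v≡1 (mod 3); (2|3)=-1, (1|3)=+1; sign (−1)^0·-1^10·+1^5 = +1.
(a,b)_2: α=-13, β=-17; u≡3, v≡5 (mod 8); ε(u)ε(v)=1·0, αω(v)=-13·1, βω(u)=-17·1; sum ≡ 0  ⇒  +1.
(a,b)_37: α=0, u≡1; β=-2, v≡23 (mod 37); (1|37)=+1, (23|37)=-1; sign (−1)^0·+1^-2·-1^0 = +1.
(a,b)_13: α=2, u≡6; β=3, v≡2 (mod 13); (6|13)=-1, (2|13)=-1; sign (−1)^0·-1^3·-1^2 = -1.
(a,b)_23: α=1, u≡17; β=1, v≡8 (mod 23); (17|23)=-1, (8|23)=+1; sign (−1)^1·-1^1·+1^1 = +1.
(a,b)_7: α=-4, u≡2; β=-1, v≡4 (mod 7); (2|7)=+1, (4|7)=+1; sign (−1)^0·+1^-1·+1^-4 = +1.
(a,b)_5: α=8, u≡2; β=13, v≡1 (mod 5); (2|5)=-1, (1|5)=+1; sign (−1)^0·-1^13·+1^8 = -1.
(a,b)_11: α=0, u≡5; β=2, v≡1 (mod 11); (5|11)=+1, (1|11)=+1; sign (−1)^0·+1^2·+1^0 = +1.
(a,b)_29: α=2, u≡25; β=3, v≡12 (mod 29); (25|29)=+1, (12|29)=-1; sign (−1)^0·+1^3·-1^2 = +1.
(a,b)_31: α=2, u≡27; β=2, v≡17 (mod 31); (27|31)=-1, (17|31)=-1; sign (−1)^0·-1^2·-1^2 = +1.
(a,b)_∞: sgn(-138)=−, sgn(606970)=+, so +1.
Ram(-138, 606970) = {5, 13}; no ℚ_5-point on the conic.

[5, 13]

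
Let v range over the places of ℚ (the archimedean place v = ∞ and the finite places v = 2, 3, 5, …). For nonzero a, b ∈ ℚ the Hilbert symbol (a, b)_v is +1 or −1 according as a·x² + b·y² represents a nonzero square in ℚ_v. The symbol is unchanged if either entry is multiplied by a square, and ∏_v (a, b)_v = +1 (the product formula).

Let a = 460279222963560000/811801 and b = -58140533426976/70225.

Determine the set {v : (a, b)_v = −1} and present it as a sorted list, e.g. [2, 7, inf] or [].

[3, 19]

(a, b) ≡ (1001, -114114) mod (ℚ^×)²; places V = {2, 3, 5, 7, 11, 13, 17, 19, 53, ∞}.
(a,b)_5: α=4, u≡1; β=-2, v≡1 (mod 5); (1|5)=+1, (1|5)=+1; sign (−1)^0·+1^-2·+1^4 = +1.
(a,b)_13: α=1, u≡12; β=1, v≡9 (mod 13); (12|13)=+1, (9|13)=+1; sign (−1)^0·+1^1·+1^1 = +1.
(a,b)_53: α=-2, u≡15; β=-2, v≡14 (mod 53); (15|53)=+1, (14|53)=-1; sign (−1)^0·+1^-2·-1^-2 = +1.
(a,b)_11: α=3, u≡1; β=3, v≡8 (mod 11); (1|11)=+1, (8|11)=-1; sign (−1)^1·+1^3·-1^3 = +1.
(a,b)_7: α=1, u≡6; β=1, v≡2 (mod 7); (6|7)=-1, (2|7)=+1; sign (−1)^1·-1^1·+1^1 = +1.
(a,b)_3: α=6, u≡2; β=7, v≡2 (mod 3); (2|3)=-1, (2|3)=-1; sign (−1)^0·-1^7·-1^6 = -1.
(a,b)_19: α=4, u≡18; β=3, v≡9 (mod 19); (18|19)=-1, (9|19)=+1; sign (−1)^0·-1^3·+1^4 = -1.
(a,b)_17: α=-2, u≡2; β=0, v≡12 (mod 17); (2|17)=+1, (12|17)=-1; sign (−1)^0·+1^0·-1^-2 = +1.
(a,b)_∞: sgn(1001)=+, sgn(-114114)=−, so +1.
(a,b)_2: α=6, β=5; u≡1, v≡7 (mod 8); ε(u)ε(v)=0·1, αω(v)=6·0, βω(u)=5·0; sum ≡ 0  ⇒  +1.
(1001, -114114 / ℚ) ramifies at {3, 19}: a division algebra.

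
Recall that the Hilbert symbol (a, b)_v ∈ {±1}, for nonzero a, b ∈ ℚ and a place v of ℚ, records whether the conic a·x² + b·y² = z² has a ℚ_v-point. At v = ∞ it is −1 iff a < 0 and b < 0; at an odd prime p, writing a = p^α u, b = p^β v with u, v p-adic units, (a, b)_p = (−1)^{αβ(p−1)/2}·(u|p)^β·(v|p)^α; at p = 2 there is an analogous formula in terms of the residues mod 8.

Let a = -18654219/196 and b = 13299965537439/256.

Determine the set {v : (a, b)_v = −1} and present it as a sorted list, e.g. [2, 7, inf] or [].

[3, 23, 29, 31]

Mod squares: a ≡ -230299, b ≡ 1479. Check v ∈ {∞, 2, 3, 7, 17, 19, 23, 29, 31}.
v=17: a=17^1·(≡1), b=17^1·(≡1) mod 17; (1|17)=+1, (1|17)=+1; (−1)^{1·1·8}·(+1)^1·(+1)^1 = +1.
v=29: a=29^0·(≡8), b=29^1·(≡13) mod 29; (8|29)=-1, (13|29)=+1; (−1)^{0·1·14}·(-1)^1·(+1)^0 = -1.
v=31: a=31^1·(≡24), b=31^2·(≡27) mod 31; (24|31)=-1, (27|31)=-1; (−1)^{1·2·15}·(-1)^2·(-1)^1 = -1.
v=3: a=3^4·(≡2), b=3^1·(≡1) mod 3; (2|3)=-1, (1|3)=+1; (−1)^{4·1·1}·(-1)^1·(+1)^4 = -1.
v=2: v_2(a)=-2, v_2(b)=-8; units ≡ 5, 7 (mod 8); ε·ε+αω+βω = 0·1+-2·0+-8·1 ≡ 0  ⇒  (a,b)_2 = +1.
v=19: a=19^1·(≡4), b=19^2·(≡7) mod 19; (4|19)=+1, (7|19)=+1; (−1)^{1·2·9}·(+1)^2·(+1)^1 = +1.
v=7: a=7^-2·(≡1), b=7^2·(≡2) mod 7; (1|7)=+1, (2|7)=+1; (−1)^{-2·2·3}·(+1)^2·(+1)^-2 = +1.
v=23: a=23^1·(≡15), b=23^2·(≡15) mod 23; (15|23)=-1, (15|23)=-1; (−1)^{1·2·11}·(-1)^2·(-1)^1 = -1.
v=∞: -230299 < 0 and 1479 > 0  ⇒  (a,b)_∞ = +1.
(-230299, 1479 / ℚ) ramifies at {3, 23, 29, 31}: a division algebra.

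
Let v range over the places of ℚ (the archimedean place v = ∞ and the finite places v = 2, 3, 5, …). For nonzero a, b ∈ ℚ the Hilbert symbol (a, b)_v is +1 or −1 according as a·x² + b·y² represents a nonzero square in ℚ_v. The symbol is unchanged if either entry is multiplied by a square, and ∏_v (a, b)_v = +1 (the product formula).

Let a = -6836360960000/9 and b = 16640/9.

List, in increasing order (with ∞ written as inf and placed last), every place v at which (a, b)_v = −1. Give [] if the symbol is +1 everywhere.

(a, b) ≡ (-374, 65) mod (ℚ^×)²; places V = {2, 3, 5, 11, 13, 17, ∞}.
(a,b)_13: α=4, u≡12; β=1, v≡5 (mod 13); (12|13)=+1, (5|13)=-1; sign (−1)^0·+1^1·-1^4 = +1.
(a,b)_5: α=4, u≡1; β=1, v≡2 (mod 5); (1|5)=+1, (2|5)=-1; sign (−1)^0·+1^1·-1^4 = +1.
(a,b)_11: α=1, u≡6; β=0, v≡7 (mod 11); (6|11)=-1, (7|11)=-1; sign (−1)^0·-1^0·-1^1 = -1.
(a,b)_3: α=-2, u≡1; β=-2, v≡2 (mod 3); (1|3)=+1, (2|3)=-1; sign (−1)^0·+1^-2·-1^-2 = +1.
(a,b)_17: α=1, u≡7; β=0, v≡11 (mod 17); (7|17)=-1, (11|17)=-1; sign (−1)^0·-1^0·-1^1 = -1.
(a,b)_2: α=11, β=8; u≡5, v≡1 (mod 8); ε(u)ε(v)=0·0, αω(v)=11·0, βω(u)=8·1; sum ≡ 0  ⇒  +1.
(a,b)_∞: sgn(-374)=−, sgn(65)=+, so +1.
(-374, 65 / ℚ) ramifies at {11, 17}: a division algebra.

[11, 17]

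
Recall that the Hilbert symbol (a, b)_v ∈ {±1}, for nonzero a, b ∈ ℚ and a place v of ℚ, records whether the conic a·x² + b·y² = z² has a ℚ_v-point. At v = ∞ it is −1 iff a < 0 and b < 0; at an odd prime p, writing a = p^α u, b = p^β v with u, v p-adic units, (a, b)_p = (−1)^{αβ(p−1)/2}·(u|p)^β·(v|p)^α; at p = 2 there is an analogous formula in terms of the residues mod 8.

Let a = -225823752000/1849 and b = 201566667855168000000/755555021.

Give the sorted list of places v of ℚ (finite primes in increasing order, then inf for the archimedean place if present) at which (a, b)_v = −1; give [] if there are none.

[5, 11, 13, 17]

(a, b) ≡ (-5, 55913) mod (ℚ^×)²; places V = {2, 3, 5, 7, 11, 13, 17, 23, 43, ∞}.
(a,b)_2: α=6, β=12; u≡3, v≡1 (mod 8); ε(u)ε(v)=1·0, αω(v)=6·0, βω(u)=12·1; sum ≡ 0  ⇒  +1.
(a,b)_11: α=2, u≡8; β=3, v≡9 (mod 11); (8|11)=-1, (9|11)=+1; sign (−1)^0·-1^3·+1^2 = -1.
(a,b)_17: α=0, u≡7; β=-1, v≡4 (mod 17); (7|17)=-1, (4|17)=+1; sign (−1)^0·-1^-1·+1^0 = -1.
(a,b)_43: α=-2, u≡9; β=-4, v≡36 (mod 43); (9|43)=+1, (36|43)=+1; sign (−1)^0·+1^-4·+1^-2 = +1.
(a,b)_5: α=3, u≡1; β=6, v≡2 (mod 5); (1|5)=+1, (2|5)=-1; sign (−1)^0·+1^6·-1^3 = -1.
(a,b)_7: α=2, u≡2; β=4, v≡1 (mod 7); (2|7)=+1, (1|7)=+1; sign (−1)^0·+1^4·+1^2 = +1.
(a,b)_23: α=2, u≡3; β=3, v≡2 (mod 23); (3|23)=+1, (2|23)=+1; sign (−1)^0·+1^3·+1^2 = +1.
(a,b)_∞: sgn(-5)=−, sgn(55913)=+, so +1.
(a,b)_3: α=2, u≡1; β=4, v≡2 (mod 3); (1|3)=+1, (2|3)=-1; sign (−1)^0·+1^4·-1^2 = +1.
(a,b)_13: α=0, u≡8; β=-1, v≡7 (mod 13); (8|13)=-1, (7|13)=-1; sign (−1)^0·-1^-1·-1^0 = -1.
Ram(-5, 55913) = {5, 11, 13, 17}; no ℚ_5-point on the conic.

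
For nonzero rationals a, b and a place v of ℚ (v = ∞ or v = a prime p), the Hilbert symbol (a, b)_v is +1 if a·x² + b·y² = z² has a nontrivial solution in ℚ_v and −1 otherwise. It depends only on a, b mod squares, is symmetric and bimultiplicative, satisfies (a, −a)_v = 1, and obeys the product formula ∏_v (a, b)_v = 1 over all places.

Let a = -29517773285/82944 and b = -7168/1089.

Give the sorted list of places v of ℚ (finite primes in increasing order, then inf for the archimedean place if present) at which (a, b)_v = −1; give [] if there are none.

Mod squares: a ≡ -85085, b ≡ -7. Check v ∈ {∞, 2, 3, 5, 7, 11, 13, 17, 19, 31}.
v=2: v_2(a)=-10, v_2(b)=10; units ≡ 3, 1 (mod 8); ε·ε+αω+βω = 1·0+-10·0+10·1 ≡ 0  ⇒  (a,b)_2 = +1.
v=13: a=13^1·(≡2), b=13^0·(≡6) mod 13; (2|13)=-1, (6|13)=-1; (−1)^{1·0·6}·(-1)^0·(-1)^1 = -1.
v=17: a=17^1·(≡3), b=17^0·(≡6) mod 17; (3|17)=-1, (6|17)=-1; (−1)^{1·0·8}·(-1)^0·(-1)^1 = -1.
v=11: a=11^1·(≡4), b=11^-2·(≡9) mod 11; (4|11)=+1, (9|11)=+1; (−1)^{1·-2·5}·(+1)^-2·(+1)^1 = +1.
v=7: a=7^1·(≡4), b=7^1·(≡3) mod 7; (4|7)=+1, (3|7)=-1; (−1)^{1·1·3}·(+1)^1·(-1)^1 = +1.
v=∞: -85085 < 0 and -7 < 0  ⇒  (a,b)_∞ = -1.
v=3: a=3^-4·(≡1), b=3^-2·(≡2) mod 3; (1|3)=+1, (2|3)=-1; (−1)^{-4·-2·1}·(+1)^-2·(-1)^-4 = +1.
v=19: a=19^2·(≡9), b=19^0·(≡15) mod 19; (9|19)=+1, (15|19)=-1; (−1)^{2·0·9}·(+1)^0·(-1)^2 = +1.
v=5: a=5^1·(≡2), b=5^0·(≡3) mod 5; (2|5)=-1, (3|5)=-1; (−1)^{1·0·2}·(-1)^0·(-1)^1 = -1.
v=31: a=31^2·(≡4), b=31^0·(≡6) mod 31; (4|31)=+1, (6|31)=-1; (−1)^{2·0·15}·(+1)^0·(-1)^2 = +1.
|Ram(-85085, -7)| = 4, even; anisotropic at {5, 13, 17, ∞}.

[5, 13, 17, inf]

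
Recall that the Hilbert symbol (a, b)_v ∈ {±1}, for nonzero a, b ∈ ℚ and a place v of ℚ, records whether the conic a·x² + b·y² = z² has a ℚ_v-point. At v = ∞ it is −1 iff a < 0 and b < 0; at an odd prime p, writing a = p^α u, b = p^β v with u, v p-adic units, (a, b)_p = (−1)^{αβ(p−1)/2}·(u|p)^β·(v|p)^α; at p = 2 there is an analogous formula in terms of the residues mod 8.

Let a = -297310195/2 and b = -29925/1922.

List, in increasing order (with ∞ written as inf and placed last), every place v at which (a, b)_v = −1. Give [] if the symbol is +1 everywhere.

[7, 13, 17, inf]

Mod squares: a ≡ -41990, b ≡ -266. Check v ∈ {∞, 2, 3, 5, 7, 13, 17, 19, 31}.
v=3: a=3^0·(≡1), b=3^2·(≡1) mod 3; (1|3)=+1, (1|3)=+1; (−1)^{0·2·1}·(+1)^2·(+1)^0 = +1.
v=7: a=7^2·(≡5), b=7^1·(≡4) mod 7; (5|7)=-1, (4|7)=+1; (−1)^{2·1·3}·(-1)^1·(+1)^2 = -1.
v=5: a=5^1·(≡3), b=5^2·(≡4) mod 5; (3|5)=-1, (4|5)=+1; (−1)^{1·2·2}·(-1)^2·(+1)^1 = +1.
v=17: a=17^3·(≡11), b=17^0·(≡12) mod 17; (11|17)=-1, (12|17)=-1; (−1)^{3·0·8}·(-1)^0·(-1)^3 = -1.
v=13: a=13^1·(≡7), b=13^0·(≡6) mod 13; (7|13)=-1, (6|13)=-1; (−1)^{1·0·6}·(-1)^0·(-1)^1 = -1.
v=19: a=19^1·(≡10), b=19^1·(≡7) mod 19; (10|19)=-1, (7|19)=+1; (−1)^{1·1·9}·(-1)^1·(+1)^1 = +1.
v=∞: -41990 < 0 and -266 < 0  ⇒  (a,b)_∞ = -1.
v=2: v_2(a)=-1, v_2(b)=-1; units ≡ 5, 3 (mod 8); ε·ε+αω+βω = 0·1+-1·1+-1·1 ≡ 0  ⇒  (a,b)_2 = +1.
v=31: a=31^0·(≡24), b=31^-2·(≡26) mod 31; (24|31)=-1, (26|31)=-1; (−1)^{0·-2·15}·(-1)^-2·(-1)^0 = +1.
(-41990, -266 / ℚ) ramifies at {7, 13, 17, ∞}: a division algebra.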